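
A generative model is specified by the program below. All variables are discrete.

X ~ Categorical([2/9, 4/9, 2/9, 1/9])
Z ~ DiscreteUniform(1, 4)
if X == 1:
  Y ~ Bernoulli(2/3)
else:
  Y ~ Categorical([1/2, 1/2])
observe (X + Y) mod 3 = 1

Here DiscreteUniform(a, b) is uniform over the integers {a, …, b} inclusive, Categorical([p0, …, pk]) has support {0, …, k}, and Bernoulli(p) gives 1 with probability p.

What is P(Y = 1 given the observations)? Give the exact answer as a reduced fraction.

P(Y = 1 | obs) = 9/17

Enumerate traces; 12 have nonzero weight after conditioning:
  (X=0, Z=1, Y=1) weight 1/36
  (X=0, Z=2, Y=1) weight 1/36
  (X=0, Z=3, Y=1) weight 1/36
  (X=0, Z=4, Y=1) weight 1/36
  (X=1, Z=1, Y=0) weight 1/27
  (X=1, Z=2, Y=0) weight 1/27
  (X=1, Z=3, Y=0) weight 1/27
  (X=1, Z=4, Y=0) weight 1/27
  … 4 more
Group by Y:
  weight(Y=0) = 4/27
  weight(Y=1) = 1/6
Total weight = 4/27 + 1/6 = 17/54
P(Y=0 | obs) = 4/27 / 17/54 = 8/17
P(Y=1 | obs) = 1/6 / 17/54 = 9/17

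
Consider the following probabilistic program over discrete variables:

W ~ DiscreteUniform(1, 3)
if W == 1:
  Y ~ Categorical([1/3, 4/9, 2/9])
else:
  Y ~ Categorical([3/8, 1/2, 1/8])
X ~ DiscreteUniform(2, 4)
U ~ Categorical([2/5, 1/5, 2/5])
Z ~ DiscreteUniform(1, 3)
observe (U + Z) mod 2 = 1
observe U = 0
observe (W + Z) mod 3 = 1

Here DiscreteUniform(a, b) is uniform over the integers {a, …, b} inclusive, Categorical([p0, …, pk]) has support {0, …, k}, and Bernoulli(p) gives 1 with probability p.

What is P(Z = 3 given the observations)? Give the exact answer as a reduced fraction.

Enumerate traces; 18 have nonzero weight after conditioning:
  (W=1, Y=0, X=2, U=0, Z=3) weight 2/405
  (W=1, Y=0, X=3, U=0, Z=3) weight 2/405
  (W=1, Y=0, X=4, U=0, Z=3) weight 2/405
  (W=1, Y=1, X=2, U=0, Z=3) weight 8/1215
  (W=1, Y=1, X=3, U=0, Z=3) weight 8/1215
  (W=1, Y=1, X=4, U=0, Z=3) weight 8/1215
  (W=1, Y=2, X=2, U=0, Z=3) weight 4/1215
  (W=1, Y=2, X=3, U=0, Z=3) weight 4/1215
  (W=3, Y=0, X=2, U=0, Z=1) weight 1/180
  … 9 more
Group by Z:
  weight(Z=1) = 2/45
  weight(Z=3) = 2/45
Total weight = 2/45 + 2/45 = 4/45
P(Z=1 | obs) = 2/45 / 4/45 = 1/2
P(Z=3 | obs) = 2/45 / 4/45 = 1/2

P(Z = 3 | obs) = 1/2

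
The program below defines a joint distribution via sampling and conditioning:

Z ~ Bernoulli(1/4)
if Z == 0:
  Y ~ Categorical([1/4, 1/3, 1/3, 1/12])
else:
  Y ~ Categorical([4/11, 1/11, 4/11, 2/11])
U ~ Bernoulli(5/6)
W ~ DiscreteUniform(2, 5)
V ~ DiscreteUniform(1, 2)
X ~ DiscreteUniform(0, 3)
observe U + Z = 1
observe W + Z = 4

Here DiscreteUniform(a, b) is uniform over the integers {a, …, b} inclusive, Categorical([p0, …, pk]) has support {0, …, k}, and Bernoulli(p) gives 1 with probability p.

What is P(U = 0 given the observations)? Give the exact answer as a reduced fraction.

Enumerate traces; 64 have nonzero weight after conditioning:
  (Z=0, Y=0, U=1, W=4, V=1, X=0) weight 5/1024
  (Z=0, Y=0, U=1, W=4, V=1, X=1) weight 5/1024
  (Z=0, Y=0, U=1, W=4, V=1, X=2) weight 5/1024
  (Z=0, Y=0, U=1, W=4, V=1, X=3) weight 5/1024
  (Z=0, Y=0, U=1, W=4, V=2, X=0) weight 5/1024
  (Z=0, Y=0, U=1, W=4, V=2, X=1) weight 5/1024
  (Z=0, Y=0, U=1, W=4, V=2, X=2) weight 5/1024
  (Z=0, Y=0, U=1, W=4, V=2, X=3) weight 5/1024
  (Z=1, Y=0, U=0, W=3, V=1, X=0) weight 1/2112
  … 55 more
Group by U:
  weight(U=0) = 1/96
  weight(U=1) = 5/32
Total weight = 1/96 + 5/32 = 1/6
P(U=0 | obs) = 1/96 / 1/6 = 1/16
P(U=1 | obs) = 5/32 / 1/6 = 15/16

P(U = 0 | obs) = 1/16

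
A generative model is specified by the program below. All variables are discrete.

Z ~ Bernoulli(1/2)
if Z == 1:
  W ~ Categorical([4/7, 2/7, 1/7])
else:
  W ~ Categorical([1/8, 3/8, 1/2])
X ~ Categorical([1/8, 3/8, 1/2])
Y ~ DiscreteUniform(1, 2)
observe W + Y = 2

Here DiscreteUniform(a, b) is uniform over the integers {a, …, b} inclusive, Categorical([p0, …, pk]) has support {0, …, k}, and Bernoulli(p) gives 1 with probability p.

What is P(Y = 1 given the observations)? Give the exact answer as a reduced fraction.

Enumerate traces; 12 have nonzero weight after conditioning:
  (Z=0, W=0, X=0, Y=2) weight 1/256
  (Z=0, W=0, X=1, Y=2) weight 3/256
  (Z=0, W=0, X=2, Y=2) weight 1/64
  (Z=0, W=1, X=0, Y=1) weight 3/256
  (Z=0, W=1, X=1, Y=1) weight 9/256
  (Z=0, W=1, X=2, Y=1) weight 3/64
  (Z=1, W=0, X=0, Y=2) weight 1/56
  (Z=1, W=0, X=1, Y=2) weight 3/56
  … 4 more
Group by Y:
  weight(Y=1) = 37/224
  weight(Y=2) = 39/224
Total weight = 37/224 + 39/224 = 19/56
P(Y=1 | obs) = 37/224 / 19/56 = 37/76
P(Y=2 | obs) = 39/224 / 19/56 = 39/76

P(Y = 1 | obs) = 37/76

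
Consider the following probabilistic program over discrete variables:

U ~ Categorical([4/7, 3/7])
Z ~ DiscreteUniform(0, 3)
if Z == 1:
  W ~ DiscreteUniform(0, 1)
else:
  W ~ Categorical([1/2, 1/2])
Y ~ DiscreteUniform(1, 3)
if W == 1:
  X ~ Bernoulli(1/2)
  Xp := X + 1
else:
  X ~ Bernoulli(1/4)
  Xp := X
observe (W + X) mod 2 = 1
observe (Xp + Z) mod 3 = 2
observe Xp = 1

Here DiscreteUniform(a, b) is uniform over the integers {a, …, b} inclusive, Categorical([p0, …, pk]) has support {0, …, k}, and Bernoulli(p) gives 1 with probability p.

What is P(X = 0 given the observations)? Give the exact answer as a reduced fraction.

Enumerate traces; 12 have nonzero weight after conditioning:
  (U=0, Z=1, W=0, Y=1, X=1) weight 1/168
  (U=0, Z=1, W=0, Y=2, X=1) weight 1/168
  (U=0, Z=1, W=0, Y=3, X=1) weight 1/168
  (U=0, Z=1, W=1, Y=1, X=0) weight 1/84
  (U=0, Z=1, W=1, Y=2, X=0) weight 1/84
  (U=0, Z=1, W=1, Y=3, X=0) weight 1/84
  (U=1, Z=1, W=0, Y=1, X=1) weight 1/224
  (U=1, Z=1, W=0, Y=2, X=1) weight 1/224
  … 4 more
Group by X:
  weight(X=0) = 1/16
  weight(X=1) = 1/32
Total weight = 1/16 + 1/32 = 3/32
P(X=0 | obs) = 1/16 / 3/32 = 2/3
P(X=1 | obs) = 1/32 / 3/32 = 1/3

P(X = 0 | obs) = 2/3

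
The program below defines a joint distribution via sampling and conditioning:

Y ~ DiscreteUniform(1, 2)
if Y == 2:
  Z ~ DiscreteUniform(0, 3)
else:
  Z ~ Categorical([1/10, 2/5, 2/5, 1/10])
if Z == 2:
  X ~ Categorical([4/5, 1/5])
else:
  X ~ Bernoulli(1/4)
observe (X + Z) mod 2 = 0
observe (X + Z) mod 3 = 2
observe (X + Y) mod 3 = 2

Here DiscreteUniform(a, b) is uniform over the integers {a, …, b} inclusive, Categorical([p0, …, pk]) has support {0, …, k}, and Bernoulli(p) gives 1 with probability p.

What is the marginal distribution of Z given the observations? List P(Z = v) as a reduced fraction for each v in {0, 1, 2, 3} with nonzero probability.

Enumerate traces; 2 have nonzero weight after conditioning:
  (Y=1, Z=1, X=1) weight 1/20
  (Y=2, Z=2, X=0) weight 1/10
Group by Z:
  weight(Z=1) = 1/20
  weight(Z=2) = 1/10
Total weight = 1/20 + 1/10 = 3/20
P(Z=1 | obs) = 1/20 / 3/20 = 1/3
P(Z=2 | obs) = 1/10 / 3/20 = 2/3

P(Z=1) = 1/3, P(Z=2) = 2/3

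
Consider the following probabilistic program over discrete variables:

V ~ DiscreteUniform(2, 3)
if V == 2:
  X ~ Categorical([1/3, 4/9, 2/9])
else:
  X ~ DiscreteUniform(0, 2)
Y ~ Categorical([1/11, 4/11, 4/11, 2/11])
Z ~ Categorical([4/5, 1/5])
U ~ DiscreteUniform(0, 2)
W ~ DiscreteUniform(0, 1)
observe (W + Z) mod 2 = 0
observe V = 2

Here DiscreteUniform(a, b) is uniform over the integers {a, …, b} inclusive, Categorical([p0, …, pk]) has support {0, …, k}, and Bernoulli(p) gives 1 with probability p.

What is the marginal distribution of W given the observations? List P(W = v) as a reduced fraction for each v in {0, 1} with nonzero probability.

Enumerate traces; 72 have nonzero weight after conditioning:
  (V=2, X=0, Y=0, Z=0, U=0, W=0) weight 1/495
  (V=2, X=0, Y=0, Z=0, U=1, W=0) weight 1/495
  (V=2, X=0, Y=0, Z=0, U=2, W=0) weight 1/495
  (V=2, X=0, Y=0, Z=1, U=0, W=1) weight 1/1980
  (V=2, X=0, Y=0, Z=1, U=1, W=1) weight 1/1980
  (V=2, X=0, Y=0, Z=1, U=2, W=1) weight 1/1980
  (V=2, X=0, Y=1, Z=0, U=0, W=0) weight 4/495
  (V=2, X=0, Y=1, Z=0, U=1, W=0) weight 4/495
  … 64 more
Group by W:
  weight(W=0) = 1/5
  weight(W=1) = 1/20
Total weight = 1/5 + 1/20 = 1/4
P(W=0 | obs) = 1/5 / 1/4 = 4/5
P(W=1 | obs) = 1/20 / 1/4 = 1/5

P(W=0) = 4/5, P(W=1) = 1/5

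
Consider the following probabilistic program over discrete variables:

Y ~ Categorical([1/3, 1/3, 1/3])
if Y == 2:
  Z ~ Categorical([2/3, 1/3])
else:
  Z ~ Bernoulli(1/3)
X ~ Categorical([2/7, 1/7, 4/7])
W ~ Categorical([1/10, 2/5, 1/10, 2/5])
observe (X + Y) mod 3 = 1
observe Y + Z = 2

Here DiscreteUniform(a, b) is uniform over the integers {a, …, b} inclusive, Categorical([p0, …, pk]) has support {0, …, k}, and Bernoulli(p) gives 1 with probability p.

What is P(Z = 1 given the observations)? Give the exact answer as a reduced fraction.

Enumerate traces; 8 have nonzero weight after conditioning:
  (Y=1, Z=1, X=0, W=0) weight 1/315
  (Y=1, Z=1, X=0, W=1) weight 4/315
  (Y=1, Z=1, X=0, W=2) weight 1/315
  (Y=1, Z=1, X=0, W=3) weight 4/315
  (Y=2, Z=0, X=2, W=0) weight 4/315
  (Y=2, Z=0, X=2, W=1) weight 16/315
  (Y=2, Z=0, X=2, W=2) weight 4/315
  (Y=2, Z=0, X=2, W=3) weight 16/315
Group by Z:
  weight(Z=0) = 8/63
  weight(Z=1) = 2/63
Total weight = 8/63 + 2/63 = 10/63
P(Z=0 | obs) = 8/63 / 10/63 = 4/5
P(Z=1 | obs) = 2/63 / 10/63 = 1/5

P(Z = 1 | obs) = 1/5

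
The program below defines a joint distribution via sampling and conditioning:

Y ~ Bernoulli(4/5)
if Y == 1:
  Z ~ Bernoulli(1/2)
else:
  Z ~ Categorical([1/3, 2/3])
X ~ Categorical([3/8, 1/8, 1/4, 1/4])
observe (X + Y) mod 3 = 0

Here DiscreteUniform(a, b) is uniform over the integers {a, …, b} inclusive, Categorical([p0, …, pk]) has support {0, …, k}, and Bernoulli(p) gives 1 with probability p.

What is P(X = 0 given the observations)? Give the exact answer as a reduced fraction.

P(X = 0 | obs) = 3/13

Enumerate traces; 6 have nonzero weight after conditioning:
  (Y=0, Z=0, X=0) weight 1/40
  (Y=0, Z=0, X=3) weight 1/60
  (Y=0, Z=1, X=0) weight 1/20
  (Y=0, Z=1, X=3) weight 1/30
  (Y=1, Z=0, X=2) weight 1/10
  (Y=1, Z=1, X=2) weight 1/10
Group by X:
  weight(X=0) = 3/40
  weight(X=2) = 1/5
  weight(X=3) = 1/20
Total weight = 3/40 + 1/5 + 1/20 = 13/40
P(X=0 | obs) = 3/40 / 13/40 = 3/13
P(X=2 | obs) = 1/5 / 13/40 = 8/13
P(X=3 | obs) = 1/20 / 13/40 = 2/13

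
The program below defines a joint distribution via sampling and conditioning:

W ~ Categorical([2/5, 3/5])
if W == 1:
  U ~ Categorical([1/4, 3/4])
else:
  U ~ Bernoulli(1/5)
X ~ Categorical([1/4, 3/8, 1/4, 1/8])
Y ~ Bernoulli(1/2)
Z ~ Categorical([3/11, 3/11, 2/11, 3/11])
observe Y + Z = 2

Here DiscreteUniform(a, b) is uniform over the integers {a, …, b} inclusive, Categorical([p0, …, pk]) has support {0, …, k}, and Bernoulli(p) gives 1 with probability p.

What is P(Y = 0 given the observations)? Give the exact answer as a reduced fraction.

P(Y = 0 | obs) = 2/5

Enumerate traces; 32 have nonzero weight after conditioning:
  (W=0, U=0, X=0, Y=0, Z=2) weight 2/275
  (W=0, U=0, X=0, Y=1, Z=1) weight 3/275
  (W=0, U=0, X=1, Y=0, Z=2) weight 3/275
  (W=0, U=0, X=1, Y=1, Z=1) weight 9/550
  (W=0, U=0, X=2, Y=0, Z=2) weight 2/275
  (W=0, U=0, X=2, Y=1, Z=1) weight 3/275
  (W=0, U=0, X=3, Y=0, Z=2) weight 1/275
  (W=0, U=0, X=3, Y=1, Z=1) weight 3/550
  … 24 more
Group by Y:
  weight(Y=0) = 1/11
  weight(Y=1) = 3/22
Total weight = 1/11 + 3/22 = 5/22
P(Y=0 | obs) = 1/11 / 5/22 = 2/5
P(Y=1 | obs) = 3/22 / 5/22 = 3/5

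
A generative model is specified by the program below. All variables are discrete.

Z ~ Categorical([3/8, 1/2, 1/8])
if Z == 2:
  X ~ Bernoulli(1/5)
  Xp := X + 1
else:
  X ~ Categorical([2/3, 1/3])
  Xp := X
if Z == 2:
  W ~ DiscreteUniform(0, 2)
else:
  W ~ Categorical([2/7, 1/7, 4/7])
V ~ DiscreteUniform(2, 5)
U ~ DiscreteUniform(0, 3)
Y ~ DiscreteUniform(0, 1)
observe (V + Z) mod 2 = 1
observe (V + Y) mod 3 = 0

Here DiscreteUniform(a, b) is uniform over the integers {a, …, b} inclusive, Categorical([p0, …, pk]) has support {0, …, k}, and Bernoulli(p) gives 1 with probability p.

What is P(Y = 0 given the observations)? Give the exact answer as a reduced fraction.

Enumerate traces; 120 have nonzero weight after conditioning:
  (Z=0, X=0, W=0, V=3, U=0, Y=0) weight 1/448
  (Z=0, X=0, W=0, V=3, U=1, Y=0) weight 1/448
  (Z=0, X=0, W=0, V=3, U=2, Y=0) weight 1/448
  (Z=0, X=0, W=0, V=3, U=3, Y=0) weight 1/448
  (Z=0, X=0, W=0, V=5, U=0, Y=1) weight 1/448
  (Z=0, X=0, W=0, V=5, U=1, Y=1) weight 1/448
  (Z=0, X=0, W=0, V=5, U=2, Y=1) weight 1/448
  (Z=0, X=0, W=0, V=5, U=3, Y=1) weight 1/448
  … 112 more
Group by Y:
  weight(Y=0) = 1/16
  weight(Y=1) = 1/8
Total weight = 1/16 + 1/8 = 3/16
P(Y=0 | obs) = 1/16 / 3/16 = 1/3
P(Y=1 | obs) = 1/8 / 3/16 = 2/3

P(Y = 0 | obs) = 1/3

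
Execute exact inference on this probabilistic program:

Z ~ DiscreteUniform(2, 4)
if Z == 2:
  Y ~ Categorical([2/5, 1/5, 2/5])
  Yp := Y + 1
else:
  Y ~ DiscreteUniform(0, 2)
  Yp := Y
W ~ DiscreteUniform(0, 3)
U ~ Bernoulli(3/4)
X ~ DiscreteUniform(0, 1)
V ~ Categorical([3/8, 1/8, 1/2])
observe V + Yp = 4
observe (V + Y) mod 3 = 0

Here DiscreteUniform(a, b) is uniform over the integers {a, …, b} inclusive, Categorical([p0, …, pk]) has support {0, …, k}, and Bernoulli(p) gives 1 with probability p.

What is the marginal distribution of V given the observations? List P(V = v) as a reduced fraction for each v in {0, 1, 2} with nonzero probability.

P(V=1) = 1/3, P(V=2) = 2/3

Enumerate traces; 32 have nonzero weight after conditioning:
  (Z=2, Y=1, W=0, U=0, X=0, V=2) weight 1/960
  (Z=2, Y=1, W=0, U=0, X=1, V=2) weight 1/960
  (Z=2, Y=1, W=0, U=1, X=0, V=2) weight 1/320
  (Z=2, Y=1, W=0, U=1, X=1, V=2) weight 1/320
  (Z=2, Y=1, W=1, U=0, X=0, V=2) weight 1/960
  (Z=2, Y=1, W=1, U=0, X=1, V=2) weight 1/960
  (Z=2, Y=1, W=1, U=1, X=0, V=2) weight 1/320
  (Z=2, Y=1, W=1, U=1, X=1, V=2) weight 1/320
  (Z=2, Y=2, W=0, U=0, X=0, V=1) weight 1/1920
  … 23 more
Group by V:
  weight(V=1) = 1/60
  weight(V=2) = 1/30
Total weight = 1/60 + 1/30 = 1/20
P(V=1 | obs) = 1/60 / 1/20 = 1/3
P(V=2 | obs) = 1/30 / 1/20 = 2/3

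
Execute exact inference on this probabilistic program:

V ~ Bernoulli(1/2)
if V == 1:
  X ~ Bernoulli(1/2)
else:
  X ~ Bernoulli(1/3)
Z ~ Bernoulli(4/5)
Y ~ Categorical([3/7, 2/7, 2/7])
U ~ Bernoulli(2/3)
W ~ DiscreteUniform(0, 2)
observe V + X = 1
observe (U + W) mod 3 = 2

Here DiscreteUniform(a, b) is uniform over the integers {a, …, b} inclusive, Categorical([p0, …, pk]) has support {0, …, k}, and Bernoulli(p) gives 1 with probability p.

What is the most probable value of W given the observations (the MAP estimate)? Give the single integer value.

argmax_v P(W = v | obs) = 1

Enumerate traces; 24 have nonzero weight after conditioning:
  (V=0, X=1, Z=0, Y=0, U=0, W=2) weight 1/630
  (V=0, X=1, Z=0, Y=0, U=1, W=1) weight 1/315
  (V=0, X=1, Z=0, Y=1, U=0, W=2) weight 1/945
  (V=0, X=1, Z=0, Y=1, U=1, W=1) weight 2/945
  (V=0, X=1, Z=0, Y=2, U=0, W=2) weight 1/945
  (V=0, X=1, Z=0, Y=2, U=1, W=1) weight 2/945
  (V=0, X=1, Z=1, Y=0, U=0, W=2) weight 2/315
  (V=0, X=1, Z=1, Y=0, U=1, W=1) weight 4/315
  … 16 more
Group by W:
  weight(W=1) = 5/54
  weight(W=2) = 5/108
Total weight = 5/54 + 5/108 = 5/36
P(W=1 | obs) = 5/54 / 5/36 = 2/3
P(W=2 | obs) = 5/108 / 5/36 = 1/3
argmax = 1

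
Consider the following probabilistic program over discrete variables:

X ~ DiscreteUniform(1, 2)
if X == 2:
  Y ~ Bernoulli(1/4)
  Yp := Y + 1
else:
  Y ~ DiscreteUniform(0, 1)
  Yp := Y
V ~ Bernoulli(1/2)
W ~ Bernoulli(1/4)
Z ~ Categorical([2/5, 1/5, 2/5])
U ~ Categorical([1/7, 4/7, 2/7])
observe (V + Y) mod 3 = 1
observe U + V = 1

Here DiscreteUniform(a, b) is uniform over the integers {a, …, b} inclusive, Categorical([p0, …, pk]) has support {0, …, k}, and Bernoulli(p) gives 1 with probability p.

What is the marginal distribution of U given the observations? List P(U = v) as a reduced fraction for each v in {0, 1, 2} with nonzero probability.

Enumerate traces; 24 have nonzero weight after conditioning:
  (X=1, Y=0, V=1, W=0, Z=0, U=0) weight 3/560
  (X=1, Y=0, V=1, W=0, Z=1, U=0) weight 3/1120
  (X=1, Y=0, V=1, W=0, Z=2, U=0) weight 3/560
  (X=1, Y=0, V=1, W=1, Z=0, U=0) weight 1/560
  (X=1, Y=0, V=1, W=1, Z=1, U=0) weight 1/1120
  (X=1, Y=0, V=1, W=1, Z=2, U=0) weight 1/560
  (X=1, Y=1, V=0, W=0, Z=0, U=1) weight 3/140
  (X=1, Y=1, V=0, W=0, Z=1, U=1) weight 3/280
  … 16 more
Group by U:
  weight(U=0) = 5/112
  weight(U=1) = 3/28
Total weight = 5/112 + 3/28 = 17/112
P(U=0 | obs) = 5/112 / 17/112 = 5/17
P(U=1 | obs) = 3/28 / 17/112 = 12/17

P(U=0) = 5/17, P(U=1) = 12/17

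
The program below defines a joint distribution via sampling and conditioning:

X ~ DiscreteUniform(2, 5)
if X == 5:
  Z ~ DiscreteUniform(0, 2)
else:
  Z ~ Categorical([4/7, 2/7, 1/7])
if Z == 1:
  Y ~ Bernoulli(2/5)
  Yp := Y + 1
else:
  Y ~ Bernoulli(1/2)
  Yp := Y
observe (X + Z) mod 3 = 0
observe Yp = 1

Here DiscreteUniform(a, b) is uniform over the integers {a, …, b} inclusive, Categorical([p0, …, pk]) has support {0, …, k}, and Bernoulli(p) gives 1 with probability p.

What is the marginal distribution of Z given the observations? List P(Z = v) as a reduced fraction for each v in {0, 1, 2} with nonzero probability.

Enumerate traces; 4 have nonzero weight after conditioning:
  (X=2, Z=1, Y=0) weight 3/70
  (X=3, Z=0, Y=1) weight 1/14
  (X=4, Z=2, Y=1) weight 1/56
  (X=5, Z=1, Y=0) weight 1/20
Group by Z:
  weight(Z=0) = 1/14
  weight(Z=1) = 13/140
  weight(Z=2) = 1/56
Total weight = 1/14 + 13/140 + 1/56 = 51/280
P(Z=0 | obs) = 1/14 / 51/280 = 20/51
P(Z=1 | obs) = 13/140 / 51/280 = 26/51
P(Z=2 | obs) = 1/56 / 51/280 = 5/51

P(Z=0) = 20/51, P(Z=1) = 26/51, P(Z=2) = 5/51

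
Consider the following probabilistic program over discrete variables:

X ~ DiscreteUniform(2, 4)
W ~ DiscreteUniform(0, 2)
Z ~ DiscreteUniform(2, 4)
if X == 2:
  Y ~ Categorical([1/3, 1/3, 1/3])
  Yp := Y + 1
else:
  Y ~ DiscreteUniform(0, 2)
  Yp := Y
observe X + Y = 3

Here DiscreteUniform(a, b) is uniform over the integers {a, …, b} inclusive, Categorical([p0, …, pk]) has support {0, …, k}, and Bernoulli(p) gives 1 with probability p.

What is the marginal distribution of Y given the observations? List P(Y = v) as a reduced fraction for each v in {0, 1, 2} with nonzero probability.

Enumerate traces; 18 have nonzero weight after conditioning:
  (X=2, W=0, Z=2, Y=1) weight 1/81
  (X=2, W=0, Z=3, Y=1) weight 1/81
  (X=2, W=0, Z=4, Y=1) weight 1/81
  (X=2, W=1, Z=2, Y=1) weight 1/81
  (X=2, W=1, Z=3, Y=1) weight 1/81
  (X=2, W=1, Z=4, Y=1) weight 1/81
  (X=2, W=2, Z=2, Y=1) weight 1/81
  (X=2, W=2, Z=3, Y=1) weight 1/81
  (X=3, W=0, Z=2, Y=0) weight 1/81
  … 9 more
Group by Y:
  weight(Y=0) = 1/9
  weight(Y=1) = 1/9
Total weight = 1/9 + 1/9 = 2/9
P(Y=0 | obs) = 1/9 / 2/9 = 1/2
P(Y=1 | obs) = 1/9 / 2/9 = 1/2

P(Y=0) = 1/2, P(Y=1) = 1/2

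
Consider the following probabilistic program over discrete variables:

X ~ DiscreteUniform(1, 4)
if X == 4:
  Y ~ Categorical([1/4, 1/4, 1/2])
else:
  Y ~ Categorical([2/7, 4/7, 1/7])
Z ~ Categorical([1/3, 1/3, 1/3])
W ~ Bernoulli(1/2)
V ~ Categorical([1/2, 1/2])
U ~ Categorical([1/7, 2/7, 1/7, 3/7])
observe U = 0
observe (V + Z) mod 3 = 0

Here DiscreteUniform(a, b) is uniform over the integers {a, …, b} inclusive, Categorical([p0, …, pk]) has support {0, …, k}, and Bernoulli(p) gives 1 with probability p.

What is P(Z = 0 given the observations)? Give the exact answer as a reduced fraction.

Enumerate traces; 48 have nonzero weight after conditioning:
  (X=1, Y=0, Z=0, W=0, V=0, U=0) weight 1/1176
  (X=1, Y=0, Z=0, W=1, V=0, U=0) weight 1/1176
  (X=1, Y=0, Z=2, W=0, V=1, U=0) weight 1/1176
  (X=1, Y=0, Z=2, W=1, V=1, U=0) weight 1/1176
  (X=1, Y=1, Z=0, W=0, V=0, U=0) weight 1/588
  (X=1, Y=1, Z=0, W=1, V=0, U=0) weight 1/588
  (X=1, Y=1, Z=2, W=0, V=1, U=0) weight 1/588
  (X=1, Y=1, Z=2, W=1, V=1, U=0) weight 1/588
  … 40 more
Group by Z:
  weight(Z=0) = 1/42
  weight(Z=2) = 1/42
Total weight = 1/42 + 1/42 = 1/21
P(Z=0 | obs) = 1/42 / 1/21 = 1/2
P(Z=2 | obs) = 1/42 / 1/21 = 1/2

P(Z = 0 | obs) = 1/2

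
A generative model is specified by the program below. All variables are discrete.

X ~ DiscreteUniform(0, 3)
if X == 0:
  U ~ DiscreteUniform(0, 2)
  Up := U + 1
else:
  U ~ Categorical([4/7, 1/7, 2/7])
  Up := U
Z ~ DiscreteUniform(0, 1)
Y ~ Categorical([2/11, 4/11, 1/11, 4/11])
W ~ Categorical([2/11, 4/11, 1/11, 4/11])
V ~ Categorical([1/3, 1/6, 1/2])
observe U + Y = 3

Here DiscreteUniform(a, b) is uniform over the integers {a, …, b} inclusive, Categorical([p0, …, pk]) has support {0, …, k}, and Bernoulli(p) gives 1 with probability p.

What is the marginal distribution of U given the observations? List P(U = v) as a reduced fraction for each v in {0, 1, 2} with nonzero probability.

P(U=0) = 43/72, P(U=1) = 1/18, P(U=2) = 25/72

Enumerate traces; 288 have nonzero weight after conditioning:
  (X=0, U=0, Z=0, Y=3, W=0, V=0) weight 1/1089
  (X=0, U=0, Z=0, Y=3, W=0, V=1) weight 1/2178
  (X=0, U=0, Z=0, Y=3, W=0, V=2) weight 1/726
  (X=0, U=0, Z=0, Y=3, W=1, V=0) weight 2/1089
  (X=0, U=0, Z=0, Y=3, W=1, V=1) weight 1/1089
  (X=0, U=0, Z=0, Y=3, W=1, V=2) weight 1/363
  (X=0, U=0, Z=0, Y=3, W=2, V=0) weight 1/2178
  (X=0, U=0, Z=0, Y=3, W=2, V=1) weight 1/4356
  (X=0, U=1, Z=0, Y=2, W=0, V=0) weight 1/4356
  (X=0, U=2, Z=0, Y=1, W=0, V=0) weight 1/1089
  … 278 more
Group by U:
  weight(U=0) = 43/231
  weight(U=1) = 4/231
  weight(U=2) = 25/231
Total weight = 43/231 + 4/231 + 25/231 = 24/77
P(U=0 | obs) = 43/231 / 24/77 = 43/72
P(U=1 | obs) = 4/231 / 24/77 = 1/18
P(U=2 | obs) = 25/231 / 24/77 = 25/72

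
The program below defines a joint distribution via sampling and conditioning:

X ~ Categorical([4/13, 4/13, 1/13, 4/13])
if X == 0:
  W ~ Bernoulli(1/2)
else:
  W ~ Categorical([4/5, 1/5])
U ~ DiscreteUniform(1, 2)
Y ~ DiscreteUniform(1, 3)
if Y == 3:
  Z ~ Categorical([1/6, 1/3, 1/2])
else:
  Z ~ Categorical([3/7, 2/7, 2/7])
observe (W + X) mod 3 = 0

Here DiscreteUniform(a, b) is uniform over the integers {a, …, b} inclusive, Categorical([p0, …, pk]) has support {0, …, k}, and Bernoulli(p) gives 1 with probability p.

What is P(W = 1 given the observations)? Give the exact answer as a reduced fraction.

P(W = 1 | obs) = 1/27

Enumerate traces; 54 have nonzero weight after conditioning:
  (X=0, W=0, U=1, Y=1, Z=0) weight 1/91
  (X=0, W=0, U=1, Y=1, Z=1) weight 2/273
  (X=0, W=0, U=1, Y=1, Z=2) weight 2/273
  (X=0, W=0, U=1, Y=2, Z=0) weight 1/91
  (X=0, W=0, U=1, Y=2, Z=1) weight 2/273
  (X=0, W=0, U=1, Y=2, Z=2) weight 2/273
  (X=0, W=0, U=1, Y=3, Z=0) weight 1/234
  (X=0, W=0, U=1, Y=3, Z=1) weight 1/117
  (X=2, W=1, U=1, Y=1, Z=0) weight 1/910
  … 45 more
Group by W:
  weight(W=0) = 2/5
  weight(W=1) = 1/65
Total weight = 2/5 + 1/65 = 27/65
P(W=0 | obs) = 2/5 / 27/65 = 26/27
P(W=1 | obs) = 1/65 / 27/65 = 1/27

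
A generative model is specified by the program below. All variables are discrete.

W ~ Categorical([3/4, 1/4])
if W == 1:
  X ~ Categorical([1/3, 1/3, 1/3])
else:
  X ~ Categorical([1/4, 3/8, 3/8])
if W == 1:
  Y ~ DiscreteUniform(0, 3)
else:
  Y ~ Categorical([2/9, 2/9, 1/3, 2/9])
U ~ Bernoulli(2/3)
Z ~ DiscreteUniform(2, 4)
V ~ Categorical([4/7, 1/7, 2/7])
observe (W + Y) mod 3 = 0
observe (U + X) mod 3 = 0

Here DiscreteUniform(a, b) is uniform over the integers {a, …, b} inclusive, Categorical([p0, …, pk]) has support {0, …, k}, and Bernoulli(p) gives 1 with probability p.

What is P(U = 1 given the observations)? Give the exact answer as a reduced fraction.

P(U = 1 | obs) = 14/19

Enumerate traces; 54 have nonzero weight after conditioning:
  (W=0, X=0, Y=0, U=0, Z=2, V=0) weight 1/378
  (W=0, X=0, Y=0, U=0, Z=2, V=1) weight 1/1512
  (W=0, X=0, Y=0, U=0, Z=2, V=2) weight 1/756
  (W=0, X=0, Y=0, U=0, Z=3, V=0) weight 1/378
  (W=0, X=0, Y=0, U=0, Z=3, V=1) weight 1/1512
  (W=0, X=0, Y=0, U=0, Z=3, V=2) weight 1/756
  (W=0, X=0, Y=0, U=0, Z=4, V=0) weight 1/378
  (W=0, X=0, Y=0, U=0, Z=4, V=1) weight 1/1512
  (W=0, X=2, Y=0, U=1, Z=2, V=0) weight 1/126
  … 45 more
Group by U:
  weight(U=0) = 5/144
  weight(U=1) = 7/72
Total weight = 5/144 + 7/72 = 19/144
P(U=0 | obs) = 5/144 / 19/144 = 5/19
P(U=1 | obs) = 7/72 / 19/144 = 14/19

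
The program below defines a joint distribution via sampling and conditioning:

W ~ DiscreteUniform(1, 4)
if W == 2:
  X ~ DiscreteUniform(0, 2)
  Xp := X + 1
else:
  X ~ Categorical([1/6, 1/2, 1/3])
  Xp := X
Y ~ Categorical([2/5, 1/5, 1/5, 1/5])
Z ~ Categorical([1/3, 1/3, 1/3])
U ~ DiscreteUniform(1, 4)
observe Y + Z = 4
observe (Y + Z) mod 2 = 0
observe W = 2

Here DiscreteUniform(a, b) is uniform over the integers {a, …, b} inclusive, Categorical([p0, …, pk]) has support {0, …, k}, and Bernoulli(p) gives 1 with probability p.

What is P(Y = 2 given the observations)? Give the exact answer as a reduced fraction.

Enumerate traces; 24 have nonzero weight after conditioning:
  (W=2, X=0, Y=2, Z=2, U=1) weight 1/720
  (W=2, X=0, Y=2, Z=2, U=2) weight 1/720
  (W=2, X=0, Y=2, Z=2, U=3) weight 1/720
  (W=2, X=0, Y=2, Z=2, U=4) weight 1/720
  (W=2, X=0, Y=3, Z=1, U=1) weight 1/720
  (W=2, X=0, Y=3, Z=1, U=2) weight 1/720
  (W=2, X=0, Y=3, Z=1, U=3) weight 1/720
  (W=2, X=0, Y=3, Z=1, U=4) weight 1/720
  … 16 more
Group by Y:
  weight(Y=2) = 1/60
  weight(Y=3) = 1/60
Total weight = 1/60 + 1/60 = 1/30
P(Y=2 | obs) = 1/60 / 1/30 = 1/2
P(Y=3 | obs) = 1/60 / 1/30 = 1/2

P(Y = 2 | obs) = 1/2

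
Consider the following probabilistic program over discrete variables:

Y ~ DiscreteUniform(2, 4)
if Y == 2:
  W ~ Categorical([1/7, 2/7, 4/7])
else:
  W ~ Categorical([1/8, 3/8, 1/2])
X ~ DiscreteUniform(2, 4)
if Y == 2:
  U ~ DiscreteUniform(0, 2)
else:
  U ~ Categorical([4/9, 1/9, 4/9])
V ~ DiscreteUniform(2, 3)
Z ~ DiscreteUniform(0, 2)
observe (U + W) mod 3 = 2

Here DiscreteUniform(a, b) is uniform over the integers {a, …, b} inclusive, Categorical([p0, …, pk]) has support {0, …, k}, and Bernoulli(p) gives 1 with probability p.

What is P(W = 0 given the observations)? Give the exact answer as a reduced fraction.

Enumerate traces; 162 have nonzero weight after conditioning:
  (Y=2, W=0, X=2, U=2, V=2, Z=0) weight 1/1134
  (Y=2, W=0, X=2, U=2, V=2, Z=1) weight 1/1134
  (Y=2, W=0, X=2, U=2, V=2, Z=2) weight 1/1134
  (Y=2, W=0, X=2, U=2, V=3, Z=0) weight 1/1134
  (Y=2, W=0, X=2, U=2, V=3, Z=1) weight 1/1134
  (Y=2, W=0, X=2, U=2, V=3, Z=2) weight 1/1134
  (Y=2, W=0, X=3, U=2, V=2, Z=0) weight 1/1134
  (Y=2, W=0, X=3, U=2, V=2, Z=1) weight 1/1134
  (Y=2, W=1, X=2, U=1, V=2, Z=0) weight 1/567
  (Y=2, W=2, X=2, U=0, V=2, Z=0) weight 2/567
  … 152 more
Group by W:
  weight(W=0) = 10/189
  weight(W=1) = 5/84
  weight(W=2) = 40/189
Total weight = 10/189 + 5/84 + 40/189 = 35/108
P(W=0 | obs) = 10/189 / 35/108 = 8/49
P(W=1 | obs) = 5/84 / 35/108 = 9/49
P(W=2 | obs) = 40/189 / 35/108 = 32/49

P(W = 0 | obs) = 8/49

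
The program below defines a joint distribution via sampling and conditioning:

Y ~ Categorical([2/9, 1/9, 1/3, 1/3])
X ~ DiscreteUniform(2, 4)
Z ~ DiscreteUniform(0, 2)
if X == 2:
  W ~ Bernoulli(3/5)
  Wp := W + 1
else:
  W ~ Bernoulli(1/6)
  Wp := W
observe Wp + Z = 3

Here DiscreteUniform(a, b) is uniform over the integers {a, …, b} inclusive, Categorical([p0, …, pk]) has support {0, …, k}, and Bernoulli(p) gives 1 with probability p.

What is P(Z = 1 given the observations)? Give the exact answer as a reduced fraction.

Enumerate traces; 16 have nonzero weight after conditioning:
  (Y=0, X=2, Z=1, W=1) weight 2/135
  (Y=0, X=2, Z=2, W=0) weight 4/405
  (Y=0, X=3, Z=2, W=1) weight 1/243
  (Y=0, X=4, Z=2, W=1) weight 1/243
  (Y=1, X=2, Z=1, W=1) weight 1/135
  (Y=1, X=2, Z=2, W=0) weight 2/405
  (Y=1, X=3, Z=2, W=1) weight 1/486
  (Y=1, X=4, Z=2, W=1) weight 1/486
  … 8 more
Group by Z:
  weight(Z=1) = 1/15
  weight(Z=2) = 11/135
Total weight = 1/15 + 11/135 = 4/27
P(Z=1 | obs) = 1/15 / 4/27 = 9/20
P(Z=2 | obs) = 11/135 / 4/27 = 11/20

P(Z = 1 | obs) = 9/20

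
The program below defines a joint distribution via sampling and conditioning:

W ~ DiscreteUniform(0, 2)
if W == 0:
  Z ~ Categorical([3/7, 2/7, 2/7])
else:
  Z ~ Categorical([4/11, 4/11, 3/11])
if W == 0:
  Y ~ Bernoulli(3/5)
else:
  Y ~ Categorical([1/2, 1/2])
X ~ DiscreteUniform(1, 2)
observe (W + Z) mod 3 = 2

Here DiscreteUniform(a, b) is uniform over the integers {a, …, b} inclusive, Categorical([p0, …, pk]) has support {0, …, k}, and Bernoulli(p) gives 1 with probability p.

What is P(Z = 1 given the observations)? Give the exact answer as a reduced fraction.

P(Z = 1 | obs) = 14/39

Enumerate traces; 12 have nonzero weight after conditioning:
  (W=0, Z=2, Y=0, X=1) weight 2/105
  (W=0, Z=2, Y=0, X=2) weight 2/105
  (W=0, Z=2, Y=1, X=1) weight 1/35
  (W=0, Z=2, Y=1, X=2) weight 1/35
  (W=1, Z=1, Y=0, X=1) weight 1/33
  (W=1, Z=1, Y=0, X=2) weight 1/33
  (W=1, Z=1, Y=1, X=1) weight 1/33
  (W=1, Z=1, Y=1, X=2) weight 1/33
  (W=2, Z=0, Y=0, X=1) weight 1/33
  … 3 more
Group by Z:
  weight(Z=0) = 4/33
  weight(Z=1) = 4/33
  weight(Z=2) = 2/21
Total weight = 4/33 + 4/33 + 2/21 = 26/77
P(Z=0 | obs) = 4/33 / 26/77 = 14/39
P(Z=1 | obs) = 4/33 / 26/77 = 14/39
P(Z=2 | obs) = 2/21 / 26/77 = 11/39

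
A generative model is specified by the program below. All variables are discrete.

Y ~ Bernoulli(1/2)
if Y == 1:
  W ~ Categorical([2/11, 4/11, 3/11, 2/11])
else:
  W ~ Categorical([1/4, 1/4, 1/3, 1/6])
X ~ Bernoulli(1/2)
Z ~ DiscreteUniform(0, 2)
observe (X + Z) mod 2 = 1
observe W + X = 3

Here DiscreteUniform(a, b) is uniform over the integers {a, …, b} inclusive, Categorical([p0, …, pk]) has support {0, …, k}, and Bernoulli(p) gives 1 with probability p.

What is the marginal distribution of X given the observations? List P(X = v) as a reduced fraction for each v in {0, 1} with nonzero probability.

P(X=0) = 23/103, P(X=1) = 80/103

Enumerate traces; 6 have nonzero weight after conditioning:
  (Y=0, W=2, X=1, Z=0) weight 1/36
  (Y=0, W=2, X=1, Z=2) weight 1/36
  (Y=0, W=3, X=0, Z=1) weight 1/72
  (Y=1, W=2, X=1, Z=0) weight 1/44
  (Y=1, W=2, X=1, Z=2) weight 1/44
  (Y=1, W=3, X=0, Z=1) weight 1/66
Group by X:
  weight(X=0) = 23/792
  weight(X=1) = 10/99
Total weight = 23/792 + 10/99 = 103/792
P(X=0 | obs) = 23/792 / 103/792 = 23/103
P(X=1 | obs) = 10/99 / 103/792 = 80/103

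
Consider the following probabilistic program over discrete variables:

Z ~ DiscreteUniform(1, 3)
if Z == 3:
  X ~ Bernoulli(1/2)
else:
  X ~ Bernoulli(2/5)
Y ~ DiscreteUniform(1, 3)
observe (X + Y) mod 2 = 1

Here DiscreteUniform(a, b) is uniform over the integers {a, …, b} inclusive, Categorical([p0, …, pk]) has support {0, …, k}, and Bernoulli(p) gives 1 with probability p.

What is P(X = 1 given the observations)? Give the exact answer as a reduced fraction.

P(X = 1 | obs) = 13/47

Enumerate traces; 9 have nonzero weight after conditioning:
  (Z=1, X=0, Y=1) weight 1/15
  (Z=1, X=0, Y=3) weight 1/15
  (Z=1, X=1, Y=2) weight 2/45
  (Z=2, X=0, Y=1) weight 1/15
  (Z=2, X=0, Y=3) weight 1/15
  (Z=2, X=1, Y=2) weight 2/45
  (Z=3, X=0, Y=1) weight 1/18
  (Z=3, X=0, Y=3) weight 1/18
  … 1 more
Group by X:
  weight(X=0) = 17/45
  weight(X=1) = 13/90
Total weight = 17/45 + 13/90 = 47/90
P(X=0 | obs) = 17/45 / 47/90 = 34/47
P(X=1 | obs) = 13/90 / 47/90 = 13/47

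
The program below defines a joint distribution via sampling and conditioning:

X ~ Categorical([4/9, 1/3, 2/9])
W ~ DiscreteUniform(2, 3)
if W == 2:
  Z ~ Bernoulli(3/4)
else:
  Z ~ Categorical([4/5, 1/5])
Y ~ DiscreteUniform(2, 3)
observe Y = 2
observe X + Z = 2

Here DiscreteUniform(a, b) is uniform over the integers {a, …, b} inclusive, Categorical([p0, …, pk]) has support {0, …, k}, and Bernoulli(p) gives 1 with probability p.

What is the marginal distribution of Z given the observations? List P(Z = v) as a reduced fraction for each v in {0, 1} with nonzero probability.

P(Z=0) = 14/33, P(Z=1) = 19/33

Enumerate traces; 4 have nonzero weight after conditioning:
  (X=1, W=2, Z=1, Y=2) weight 1/16
  (X=1, W=3, Z=1, Y=2) weight 1/60
  (X=2, W=2, Z=0, Y=2) weight 1/72
  (X=2, W=3, Z=0, Y=2) weight 2/45
Group by Z:
  weight(Z=0) = 7/120
  weight(Z=1) = 19/240
Total weight = 7/120 + 19/240 = 11/80
P(Z=0 | obs) = 7/120 / 11/80 = 14/33
P(Z=1 | obs) = 19/240 / 11/80 = 19/33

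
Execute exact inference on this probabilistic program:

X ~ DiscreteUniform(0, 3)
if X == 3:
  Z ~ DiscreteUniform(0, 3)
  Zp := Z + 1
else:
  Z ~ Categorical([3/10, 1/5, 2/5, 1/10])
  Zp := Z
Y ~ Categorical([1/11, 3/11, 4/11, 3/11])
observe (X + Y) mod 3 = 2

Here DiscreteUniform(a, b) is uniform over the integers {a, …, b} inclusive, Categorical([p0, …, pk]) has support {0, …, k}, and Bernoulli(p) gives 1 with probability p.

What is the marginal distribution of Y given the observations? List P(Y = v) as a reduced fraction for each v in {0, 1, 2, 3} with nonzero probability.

P(Y=0) = 1/15, P(Y=1) = 1/5, P(Y=2) = 8/15, P(Y=3) = 1/5

Enumerate traces; 20 have nonzero weight after conditioning:
  (X=0, Z=0, Y=2) weight 3/110
  (X=0, Z=1, Y=2) weight 1/55
  (X=0, Z=2, Y=2) weight 2/55
  (X=0, Z=3, Y=2) weight 1/110
  (X=1, Z=0, Y=1) weight 9/440
  (X=1, Z=1, Y=1) weight 3/220
  (X=1, Z=2, Y=1) weight 3/110
  (X=1, Z=3, Y=1) weight 3/440
  (X=2, Z=0, Y=0) weight 3/440
  (X=2, Z=0, Y=3) weight 9/440
  … 10 more
Group by Y:
  weight(Y=0) = 1/44
  weight(Y=1) = 3/44
  weight(Y=2) = 2/11
  weight(Y=3) = 3/44
Total weight = 1/44 + 3/44 + 2/11 + 3/44 = 15/44
P(Y=0 | obs) = 1/44 / 15/44 = 1/15
P(Y=1 | obs) = 3/44 / 15/44 = 1/5
P(Y=2 | obs) = 2/11 / 15/44 = 8/15
P(Y=3 | obs) = 3/44 / 15/44 = 1/5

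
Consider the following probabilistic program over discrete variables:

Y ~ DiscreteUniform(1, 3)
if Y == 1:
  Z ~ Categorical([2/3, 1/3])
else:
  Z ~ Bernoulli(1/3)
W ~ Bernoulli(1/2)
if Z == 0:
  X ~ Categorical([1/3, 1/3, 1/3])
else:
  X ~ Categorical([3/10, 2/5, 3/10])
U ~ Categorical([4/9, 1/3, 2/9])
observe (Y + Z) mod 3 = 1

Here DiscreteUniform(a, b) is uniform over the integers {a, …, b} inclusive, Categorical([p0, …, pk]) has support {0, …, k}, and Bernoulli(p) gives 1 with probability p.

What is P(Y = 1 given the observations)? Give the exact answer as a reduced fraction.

P(Y = 1 | obs) = 2/3

Enumerate traces; 36 have nonzero weight after conditioning:
  (Y=1, Z=0, W=0, X=0, U=0) weight 4/243
  (Y=1, Z=0, W=0, X=0, U=1) weight 1/81
  (Y=1, Z=0, W=0, X=0, U=2) weight 2/243
  (Y=1, Z=0, W=0, X=1, U=0) weight 4/243
  (Y=1, Z=0, W=0, X=1, U=1) weight 1/81
  (Y=1, Z=0, W=0, X=1, U=2) weight 2/243
  (Y=1, Z=0, W=0, X=2, U=0) weight 4/243
  (Y=1, Z=0, W=0, X=2, U=1) weight 1/81
  (Y=3, Z=1, W=0, X=0, U=0) weight 1/135
  … 27 more
Group by Y:
  weight(Y=1) = 2/9
  weight(Y=3) = 1/9
Total weight = 2/9 + 1/9 = 1/3
P(Y=1 | obs) = 2/9 / 1/3 = 2/3
P(Y=3 | obs) = 1/9 / 1/3 = 1/3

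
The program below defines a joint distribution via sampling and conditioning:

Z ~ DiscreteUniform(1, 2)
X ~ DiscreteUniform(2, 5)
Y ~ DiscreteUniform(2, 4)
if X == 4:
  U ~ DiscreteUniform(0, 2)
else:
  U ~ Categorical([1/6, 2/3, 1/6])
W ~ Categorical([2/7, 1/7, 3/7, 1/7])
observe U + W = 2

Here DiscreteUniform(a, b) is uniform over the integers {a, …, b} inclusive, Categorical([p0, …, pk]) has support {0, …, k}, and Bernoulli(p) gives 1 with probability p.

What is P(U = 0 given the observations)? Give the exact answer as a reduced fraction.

Enumerate traces; 72 have nonzero weight after conditioning:
  (Z=1, X=2, Y=2, U=0, W=2) weight 1/336
  (Z=1, X=2, Y=2, U=1, W=1) weight 1/252
  (Z=1, X=2, Y=2, U=2, W=0) weight 1/504
  (Z=1, X=2, Y=3, U=0, W=2) weight 1/336
  (Z=1, X=2, Y=3, U=1, W=1) weight 1/252
  (Z=1, X=2, Y=3, U=2, W=0) weight 1/504
  (Z=1, X=2, Y=4, U=0, W=2) weight 1/336
  (Z=1, X=2, Y=4, U=1, W=1) weight 1/252
  … 64 more
Group by U:
  weight(U=0) = 5/56
  weight(U=1) = 1/12
  weight(U=2) = 5/84
Total weight = 5/56 + 1/12 + 5/84 = 13/56
P(U=0 | obs) = 5/56 / 13/56 = 5/13
P(U=1 | obs) = 1/12 / 13/56 = 14/39
P(U=2 | obs) = 5/84 / 13/56 = 10/39

P(U = 0 | obs) = 5/13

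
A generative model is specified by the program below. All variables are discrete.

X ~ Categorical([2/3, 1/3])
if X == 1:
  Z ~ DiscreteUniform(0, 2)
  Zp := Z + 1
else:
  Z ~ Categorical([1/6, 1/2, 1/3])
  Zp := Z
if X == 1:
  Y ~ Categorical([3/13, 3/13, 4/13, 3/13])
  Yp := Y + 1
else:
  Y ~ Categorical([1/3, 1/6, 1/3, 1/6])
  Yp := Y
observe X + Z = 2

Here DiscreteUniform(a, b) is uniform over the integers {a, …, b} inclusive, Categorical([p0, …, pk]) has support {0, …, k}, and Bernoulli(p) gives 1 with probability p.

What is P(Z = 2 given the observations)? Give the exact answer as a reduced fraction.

Enumerate traces; 8 have nonzero weight after conditioning:
  (X=0, Z=2, Y=0) weight 2/27
  (X=0, Z=2, Y=1) weight 1/27
  (X=0, Z=2, Y=2) weight 2/27
  (X=0, Z=2, Y=3) weight 1/27
  (X=1, Z=1, Y=0) weight 1/39
  (X=1, Z=1, Y=1) weight 1/39
  (X=1, Z=1, Y=2) weight 4/117
  (X=1, Z=1, Y=3) weight 1/39
Group by Z:
  weight(Z=1) = 1/9
  weight(Z=2) = 2/9
Total weight = 1/9 + 2/9 = 1/3
P(Z=1 | obs) = 1/9 / 1/3 = 1/3
P(Z=2 | obs) = 2/9 / 1/3 = 2/3

P(Z = 2 | obs) = 2/3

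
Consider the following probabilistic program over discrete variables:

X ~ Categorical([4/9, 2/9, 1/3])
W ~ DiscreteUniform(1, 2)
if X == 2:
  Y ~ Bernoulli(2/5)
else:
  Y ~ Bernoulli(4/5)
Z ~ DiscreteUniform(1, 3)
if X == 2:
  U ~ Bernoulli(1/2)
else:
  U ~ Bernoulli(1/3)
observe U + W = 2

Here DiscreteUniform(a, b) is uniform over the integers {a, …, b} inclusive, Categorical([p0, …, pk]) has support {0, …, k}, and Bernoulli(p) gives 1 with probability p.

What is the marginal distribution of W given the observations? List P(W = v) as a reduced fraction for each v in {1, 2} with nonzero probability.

Enumerate traces; 36 have nonzero weight after conditioning:
  (X=0, W=1, Y=0, Z=1, U=1) weight 2/405
  (X=0, W=1, Y=0, Z=2, U=1) weight 2/405
  (X=0, W=1, Y=0, Z=3, U=1) weight 2/405
  (X=0, W=1, Y=1, Z=1, U=1) weight 8/405
  (X=0, W=1, Y=1, Z=2, U=1) weight 8/405
  (X=0, W=1, Y=1, Z=3, U=1) weight 8/405
  (X=0, W=2, Y=0, Z=1, U=0) weight 4/405
  (X=0, W=2, Y=0, Z=2, U=0) weight 4/405
  … 28 more
Group by W:
  weight(W=1) = 7/36
  weight(W=2) = 11/36
Total weight = 7/36 + 11/36 = 1/2
P(W=1 | obs) = 7/36 / 1/2 = 7/18
P(W=2 | obs) = 11/36 / 1/2 = 11/18

P(W=1) = 7/18, P(W=2) = 11/18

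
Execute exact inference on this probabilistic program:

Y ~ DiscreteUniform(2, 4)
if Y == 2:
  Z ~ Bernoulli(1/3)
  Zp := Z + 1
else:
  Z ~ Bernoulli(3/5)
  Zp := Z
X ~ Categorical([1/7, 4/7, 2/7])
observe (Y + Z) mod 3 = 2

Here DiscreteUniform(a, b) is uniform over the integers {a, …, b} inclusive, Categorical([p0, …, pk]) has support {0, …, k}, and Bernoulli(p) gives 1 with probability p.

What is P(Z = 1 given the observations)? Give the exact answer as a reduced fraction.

Enumerate traces; 6 have nonzero weight after conditioning:
  (Y=2, Z=0, X=0) weight 2/63
  (Y=2, Z=0, X=1) weight 8/63
  (Y=2, Z=0, X=2) weight 4/63
  (Y=4, Z=1, X=0) weight 1/35
  (Y=4, Z=1, X=1) weight 4/35
  (Y=4, Z=1, X=2) weight 2/35
Group by Z:
  weight(Z=0) = 2/9
  weight(Z=1) = 1/5
Total weight = 2/9 + 1/5 = 19/45
P(Z=0 | obs) = 2/9 / 19/45 = 10/19
P(Z=1 | obs) = 1/5 / 19/45 = 9/19

P(Z = 1 | obs) = 9/19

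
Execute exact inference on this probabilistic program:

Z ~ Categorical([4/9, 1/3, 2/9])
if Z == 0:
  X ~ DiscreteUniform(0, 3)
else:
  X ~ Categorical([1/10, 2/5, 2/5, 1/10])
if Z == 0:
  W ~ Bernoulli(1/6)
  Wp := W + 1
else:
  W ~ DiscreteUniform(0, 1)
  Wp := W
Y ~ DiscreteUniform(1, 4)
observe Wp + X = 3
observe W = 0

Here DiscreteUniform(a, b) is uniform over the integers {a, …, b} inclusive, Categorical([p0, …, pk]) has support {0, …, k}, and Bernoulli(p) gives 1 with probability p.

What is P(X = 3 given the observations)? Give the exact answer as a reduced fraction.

Enumerate traces; 12 have nonzero weight after conditioning:
  (Z=0, X=2, W=0, Y=1) weight 5/216
  (Z=0, X=2, W=0, Y=2) weight 5/216
  (Z=0, X=2, W=0, Y=3) weight 5/216
  (Z=0, X=2, W=0, Y=4) weight 5/216
  (Z=1, X=3, W=0, Y=1) weight 1/240
  (Z=1, X=3, W=0, Y=2) weight 1/240
  (Z=1, X=3, W=0, Y=3) weight 1/240
  (Z=1, X=3, W=0, Y=4) weight 1/240
  … 4 more
Group by X:
  weight(X=2) = 5/54
  weight(X=3) = 1/36
Total weight = 5/54 + 1/36 = 13/108
P(X=2 | obs) = 5/54 / 13/108 = 10/13
P(X=3 | obs) = 1/36 / 13/108 = 3/13

P(X = 3 | obs) = 3/13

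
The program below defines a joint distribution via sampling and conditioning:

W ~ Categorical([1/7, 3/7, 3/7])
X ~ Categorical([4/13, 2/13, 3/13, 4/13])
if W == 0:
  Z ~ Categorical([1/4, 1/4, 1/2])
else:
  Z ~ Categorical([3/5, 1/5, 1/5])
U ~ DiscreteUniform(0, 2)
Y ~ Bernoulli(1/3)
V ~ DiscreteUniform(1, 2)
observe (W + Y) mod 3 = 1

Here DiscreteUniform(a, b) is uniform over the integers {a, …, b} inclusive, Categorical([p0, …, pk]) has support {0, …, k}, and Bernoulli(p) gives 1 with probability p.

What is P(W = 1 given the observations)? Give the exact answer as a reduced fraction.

P(W = 1 | obs) = 6/7

Enumerate traces; 144 have nonzero weight after conditioning:
  (W=0, X=0, Z=0, U=0, Y=1, V=1) weight 1/1638
  (W=0, X=0, Z=0, U=0, Y=1, V=2) weight 1/1638
  (W=0, X=0, Z=0, U=1, Y=1, V=1) weight 1/1638
  (W=0, X=0, Z=0, U=1, Y=1, V=2) weight 1/1638
  (W=0, X=0, Z=0, U=2, Y=1, V=1) weight 1/1638
  (W=0, X=0, Z=0, U=2, Y=1, V=2) weight 1/1638
  (W=0, X=0, Z=1, U=0, Y=1, V=1) weight 1/1638
  (W=0, X=0, Z=1, U=0, Y=1, V=2) weight 1/1638
  (W=1, X=0, Z=0, U=0, Y=0, V=1) weight 4/455
  … 135 more
Group by W:
  weight(W=0) = 1/21
  weight(W=1) = 2/7
Total weight = 1/21 + 2/7 = 1/3
P(W=0 | obs) = 1/21 / 1/3 = 1/7
P(W=1 | obs) = 2/7 / 1/3 = 6/7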